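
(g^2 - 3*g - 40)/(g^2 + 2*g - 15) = (g - 8)/(g - 3)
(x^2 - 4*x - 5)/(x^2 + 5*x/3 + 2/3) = 3*(x - 5)/(3*x + 2)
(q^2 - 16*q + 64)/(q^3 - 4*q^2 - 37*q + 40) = (q - 8)/(q^2 + 4*q - 5)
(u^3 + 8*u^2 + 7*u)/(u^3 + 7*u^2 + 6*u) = (u + 7)/(u + 6)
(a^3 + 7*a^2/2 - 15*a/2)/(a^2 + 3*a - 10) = a*(2*a - 3)/(2*(a - 2))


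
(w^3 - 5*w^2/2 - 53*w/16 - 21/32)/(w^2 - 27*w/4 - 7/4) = (8*w^2 - 22*w - 21)/(8*(w - 7))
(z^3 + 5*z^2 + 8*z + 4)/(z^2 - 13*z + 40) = (z^3 + 5*z^2 + 8*z + 4)/(z^2 - 13*z + 40)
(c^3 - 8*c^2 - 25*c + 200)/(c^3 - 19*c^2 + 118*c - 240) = (c + 5)/(c - 6)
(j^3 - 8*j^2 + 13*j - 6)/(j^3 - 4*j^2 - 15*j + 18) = (j - 1)/(j + 3)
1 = 1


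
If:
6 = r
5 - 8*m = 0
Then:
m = 5/8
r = 6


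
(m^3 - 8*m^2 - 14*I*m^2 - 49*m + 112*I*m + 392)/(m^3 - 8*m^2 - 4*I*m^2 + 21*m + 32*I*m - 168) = (m - 7*I)/(m + 3*I)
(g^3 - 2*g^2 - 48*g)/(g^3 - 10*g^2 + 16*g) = (g + 6)/(g - 2)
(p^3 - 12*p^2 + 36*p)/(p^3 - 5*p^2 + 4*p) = (p^2 - 12*p + 36)/(p^2 - 5*p + 4)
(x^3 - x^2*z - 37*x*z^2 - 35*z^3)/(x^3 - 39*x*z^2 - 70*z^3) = (x + z)/(x + 2*z)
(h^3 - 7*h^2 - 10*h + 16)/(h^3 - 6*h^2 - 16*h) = (h - 1)/h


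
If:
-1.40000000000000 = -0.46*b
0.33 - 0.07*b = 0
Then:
No Solution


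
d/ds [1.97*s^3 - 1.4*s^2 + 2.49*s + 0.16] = 5.91*s^2 - 2.8*s + 2.49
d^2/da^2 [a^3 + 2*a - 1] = 6*a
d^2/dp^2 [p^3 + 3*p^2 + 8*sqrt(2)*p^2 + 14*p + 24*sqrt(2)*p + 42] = 6*p + 6 + 16*sqrt(2)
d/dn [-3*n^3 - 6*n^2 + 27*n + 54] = -9*n^2 - 12*n + 27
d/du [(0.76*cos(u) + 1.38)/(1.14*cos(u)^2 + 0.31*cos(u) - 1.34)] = (0.8664*cos(u)^2 + 3.1464*cos(u) + 1.4462)*sin(u)/(1.2996*cos(u)^4 + 0.7068*cos(u)^3 - 2.9591*cos(u)^2 - 0.8308*cos(u) + 1.7956)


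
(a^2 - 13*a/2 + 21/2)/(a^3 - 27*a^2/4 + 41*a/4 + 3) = 2*(2*a - 7)/(4*a^2 - 15*a - 4)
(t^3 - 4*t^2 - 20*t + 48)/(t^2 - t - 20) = (t^2 - 8*t + 12)/(t - 5)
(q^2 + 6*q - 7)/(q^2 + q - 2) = (q + 7)/(q + 2)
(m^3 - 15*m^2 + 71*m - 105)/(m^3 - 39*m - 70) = (m^2 - 8*m + 15)/(m^2 + 7*m + 10)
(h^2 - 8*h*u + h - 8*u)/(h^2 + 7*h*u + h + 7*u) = (h - 8*u)/(h + 7*u)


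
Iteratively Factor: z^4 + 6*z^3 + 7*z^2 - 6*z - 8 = (z + 1)*(z^3 + 5*z^2 + 2*z - 8) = (z + 1)*(z + 2)*(z^2 + 3*z - 4) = (z - 1)*(z + 1)*(z + 2)*(z + 4)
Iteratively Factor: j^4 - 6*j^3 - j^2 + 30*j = (j + 2)*(j^3 - 8*j^2 + 15*j) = j*(j + 2)*(j^2 - 8*j + 15) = j*(j - 5)*(j + 2)*(j - 3)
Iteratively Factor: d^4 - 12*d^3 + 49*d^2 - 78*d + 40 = (d - 5)*(d^3 - 7*d^2 + 14*d - 8) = (d - 5)*(d - 2)*(d^2 - 5*d + 4) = (d - 5)*(d - 2)*(d - 1)*(d - 4)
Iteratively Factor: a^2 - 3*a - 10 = (a + 2)*(a - 5)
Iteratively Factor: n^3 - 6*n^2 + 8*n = (n - 4)*(n^2 - 2*n) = (n - 4)*(n - 2)*(n)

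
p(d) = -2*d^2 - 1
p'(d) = -4*d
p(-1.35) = -4.64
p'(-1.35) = 5.40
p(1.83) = -7.70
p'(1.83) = -7.32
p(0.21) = -1.09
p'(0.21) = -0.84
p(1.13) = -3.55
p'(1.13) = -4.52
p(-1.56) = -5.87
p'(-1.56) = 6.24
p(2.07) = -9.57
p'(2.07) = -8.28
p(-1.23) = -4.03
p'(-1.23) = 4.92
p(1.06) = -3.25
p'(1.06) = -4.24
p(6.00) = -73.00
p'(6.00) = -24.00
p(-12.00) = -289.00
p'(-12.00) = 48.00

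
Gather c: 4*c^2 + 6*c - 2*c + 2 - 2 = 4*c^2 + 4*c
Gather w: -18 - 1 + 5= -14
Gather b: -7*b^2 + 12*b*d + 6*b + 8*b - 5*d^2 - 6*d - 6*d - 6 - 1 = -7*b^2 + b*(12*d + 14) - 5*d^2 - 12*d - 7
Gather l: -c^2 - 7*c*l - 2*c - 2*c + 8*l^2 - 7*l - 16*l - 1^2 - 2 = -c^2 - 4*c + 8*l^2 + l*(-7*c - 23) - 3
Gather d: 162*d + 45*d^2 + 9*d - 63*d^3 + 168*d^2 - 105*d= -63*d^3 + 213*d^2 + 66*d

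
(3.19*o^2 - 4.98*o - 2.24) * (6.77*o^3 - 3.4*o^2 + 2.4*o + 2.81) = 21.5963*o^5 - 44.5606*o^4 + 9.4232*o^3 + 4.6279*o^2 - 19.3698*o - 6.2944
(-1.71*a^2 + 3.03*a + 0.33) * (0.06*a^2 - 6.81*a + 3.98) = -0.1026*a^4 + 11.8269*a^3 - 27.4203*a^2 + 9.8121*a + 1.3134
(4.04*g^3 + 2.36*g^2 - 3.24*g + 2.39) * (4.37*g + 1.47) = 17.6548*g^4 + 16.252*g^3 - 10.6896*g^2 + 5.6815*g + 3.5133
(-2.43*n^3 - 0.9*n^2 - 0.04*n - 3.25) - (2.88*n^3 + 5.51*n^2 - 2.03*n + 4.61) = -5.31*n^3 - 6.41*n^2 + 1.99*n - 7.86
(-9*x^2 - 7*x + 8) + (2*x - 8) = -9*x^2 - 5*x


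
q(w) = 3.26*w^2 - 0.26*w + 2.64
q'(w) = 6.52*w - 0.26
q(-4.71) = 76.18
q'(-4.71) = -30.97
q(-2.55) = 24.50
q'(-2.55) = -16.89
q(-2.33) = 20.94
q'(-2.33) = -15.45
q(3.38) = 39.00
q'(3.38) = 21.78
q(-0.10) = 2.70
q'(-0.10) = -0.91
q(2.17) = 17.43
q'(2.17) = 13.89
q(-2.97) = 32.17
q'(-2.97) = -19.62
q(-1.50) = 10.36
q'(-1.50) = -10.04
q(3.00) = 31.20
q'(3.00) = 19.30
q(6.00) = 118.44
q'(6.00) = 38.86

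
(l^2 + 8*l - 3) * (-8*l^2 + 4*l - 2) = -8*l^4 - 60*l^3 + 54*l^2 - 28*l + 6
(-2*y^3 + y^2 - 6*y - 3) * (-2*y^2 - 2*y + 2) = 4*y^5 + 2*y^4 + 6*y^3 + 20*y^2 - 6*y - 6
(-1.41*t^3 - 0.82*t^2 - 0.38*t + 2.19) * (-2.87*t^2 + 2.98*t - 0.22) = 4.0467*t^5 - 1.8484*t^4 - 1.0428*t^3 - 7.2373*t^2 + 6.6098*t - 0.4818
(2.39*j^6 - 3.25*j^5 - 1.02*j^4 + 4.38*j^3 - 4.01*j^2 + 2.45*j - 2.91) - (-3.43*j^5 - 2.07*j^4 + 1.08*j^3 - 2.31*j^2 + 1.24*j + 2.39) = 2.39*j^6 + 0.18*j^5 + 1.05*j^4 + 3.3*j^3 - 1.7*j^2 + 1.21*j - 5.3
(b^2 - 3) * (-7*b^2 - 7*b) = -7*b^4 - 7*b^3 + 21*b^2 + 21*b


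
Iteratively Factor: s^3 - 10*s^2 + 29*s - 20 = (s - 1)*(s^2 - 9*s + 20) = (s - 4)*(s - 1)*(s - 5)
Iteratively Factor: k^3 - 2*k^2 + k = (k)*(k^2 - 2*k + 1) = k*(k - 1)*(k - 1)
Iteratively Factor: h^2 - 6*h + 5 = (h - 5)*(h - 1)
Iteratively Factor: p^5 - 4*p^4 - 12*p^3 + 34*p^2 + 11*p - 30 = (p + 3)*(p^4 - 7*p^3 + 9*p^2 + 7*p - 10) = (p + 1)*(p + 3)*(p^3 - 8*p^2 + 17*p - 10) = (p - 1)*(p + 1)*(p + 3)*(p^2 - 7*p + 10) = (p - 2)*(p - 1)*(p + 1)*(p + 3)*(p - 5)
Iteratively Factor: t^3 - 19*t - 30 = (t + 3)*(t^2 - 3*t - 10) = (t + 2)*(t + 3)*(t - 5)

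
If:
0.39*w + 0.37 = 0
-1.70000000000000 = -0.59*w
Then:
No Solution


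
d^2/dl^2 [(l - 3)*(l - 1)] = 2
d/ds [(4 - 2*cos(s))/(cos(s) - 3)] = -2*sin(s)/(cos(s) - 3)^2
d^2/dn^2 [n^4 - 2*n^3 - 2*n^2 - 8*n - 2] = 12*n^2 - 12*n - 4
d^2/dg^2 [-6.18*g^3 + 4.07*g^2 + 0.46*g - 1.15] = 8.14 - 37.08*g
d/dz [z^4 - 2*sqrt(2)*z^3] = z^2*(4*z - 6*sqrt(2))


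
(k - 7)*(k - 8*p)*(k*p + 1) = k^3*p - 8*k^2*p^2 - 7*k^2*p + k^2 + 56*k*p^2 - 8*k*p - 7*k + 56*p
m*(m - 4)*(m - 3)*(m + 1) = m^4 - 6*m^3 + 5*m^2 + 12*m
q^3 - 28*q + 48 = (q - 4)*(q - 2)*(q + 6)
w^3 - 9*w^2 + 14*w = w*(w - 7)*(w - 2)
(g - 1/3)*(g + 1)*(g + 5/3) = g^3 + 7*g^2/3 + 7*g/9 - 5/9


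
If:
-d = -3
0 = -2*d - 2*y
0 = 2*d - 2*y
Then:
No Solution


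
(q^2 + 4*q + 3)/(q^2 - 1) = (q + 3)/(q - 1)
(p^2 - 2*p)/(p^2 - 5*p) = (p - 2)/(p - 5)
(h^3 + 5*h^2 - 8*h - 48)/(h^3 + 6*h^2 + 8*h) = (h^2 + h - 12)/(h*(h + 2))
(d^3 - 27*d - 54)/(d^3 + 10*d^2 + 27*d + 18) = (d^2 - 3*d - 18)/(d^2 + 7*d + 6)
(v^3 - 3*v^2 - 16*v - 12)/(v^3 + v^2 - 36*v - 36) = (v + 2)/(v + 6)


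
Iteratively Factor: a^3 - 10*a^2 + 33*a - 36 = (a - 3)*(a^2 - 7*a + 12) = (a - 4)*(a - 3)*(a - 3)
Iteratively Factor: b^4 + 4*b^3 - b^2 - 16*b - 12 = (b + 2)*(b^3 + 2*b^2 - 5*b - 6) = (b - 2)*(b + 2)*(b^2 + 4*b + 3) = (b - 2)*(b + 2)*(b + 3)*(b + 1)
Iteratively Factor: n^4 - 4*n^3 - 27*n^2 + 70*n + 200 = (n - 5)*(n^3 + n^2 - 22*n - 40) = (n - 5)^2*(n^2 + 6*n + 8) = (n - 5)^2*(n + 4)*(n + 2)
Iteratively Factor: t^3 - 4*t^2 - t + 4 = (t + 1)*(t^2 - 5*t + 4) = (t - 1)*(t + 1)*(t - 4)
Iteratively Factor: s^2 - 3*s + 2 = (s - 1)*(s - 2)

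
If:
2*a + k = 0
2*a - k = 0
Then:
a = 0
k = 0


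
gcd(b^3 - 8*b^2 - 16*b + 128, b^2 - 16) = b^2 - 16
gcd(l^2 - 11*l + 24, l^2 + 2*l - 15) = l - 3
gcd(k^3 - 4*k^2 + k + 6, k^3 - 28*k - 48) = 1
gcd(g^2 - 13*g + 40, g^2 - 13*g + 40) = g^2 - 13*g + 40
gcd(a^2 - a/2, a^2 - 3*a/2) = a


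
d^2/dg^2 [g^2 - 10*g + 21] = 2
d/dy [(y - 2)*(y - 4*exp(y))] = y - (y - 2)*(4*exp(y) - 1) - 4*exp(y)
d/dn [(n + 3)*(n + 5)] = 2*n + 8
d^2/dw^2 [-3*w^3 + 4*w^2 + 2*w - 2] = 8 - 18*w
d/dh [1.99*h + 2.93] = 1.99000000000000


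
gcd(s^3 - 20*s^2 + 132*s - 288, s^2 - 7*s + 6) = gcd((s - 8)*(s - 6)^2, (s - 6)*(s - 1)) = s - 6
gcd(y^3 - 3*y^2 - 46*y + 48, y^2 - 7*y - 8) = y - 8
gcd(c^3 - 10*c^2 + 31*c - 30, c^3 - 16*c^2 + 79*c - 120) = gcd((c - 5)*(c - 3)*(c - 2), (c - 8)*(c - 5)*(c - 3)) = c^2 - 8*c + 15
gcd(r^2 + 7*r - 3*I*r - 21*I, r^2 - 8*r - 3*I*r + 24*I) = r - 3*I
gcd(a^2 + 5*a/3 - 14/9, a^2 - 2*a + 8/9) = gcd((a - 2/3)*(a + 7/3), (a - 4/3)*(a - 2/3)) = a - 2/3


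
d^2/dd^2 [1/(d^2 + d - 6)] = 2*(-d^2 - d + (2*d + 1)^2 + 6)/(d^2 + d - 6)^3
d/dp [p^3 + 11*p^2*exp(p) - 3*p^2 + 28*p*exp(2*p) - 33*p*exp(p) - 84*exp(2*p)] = 11*p^2*exp(p) + 3*p^2 + 56*p*exp(2*p) - 11*p*exp(p) - 6*p - 140*exp(2*p) - 33*exp(p)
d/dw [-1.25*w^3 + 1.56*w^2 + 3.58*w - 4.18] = -3.75*w^2 + 3.12*w + 3.58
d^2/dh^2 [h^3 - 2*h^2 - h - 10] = 6*h - 4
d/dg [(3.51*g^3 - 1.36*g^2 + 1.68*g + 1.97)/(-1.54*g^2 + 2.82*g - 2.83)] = (-5.4054*g^4 + 19.7964*g^3 - 31.0479*g^2 + 13.7652*g - 10.3098)/(2.3716*g^4 - 8.6856*g^3 + 16.6688*g^2 - 15.9612*g + 8.0089)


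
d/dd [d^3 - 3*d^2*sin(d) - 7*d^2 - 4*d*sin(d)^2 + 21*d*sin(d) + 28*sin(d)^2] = -3*d^2*cos(d) + 3*d^2 - 6*d*sin(d) - 4*d*sin(2*d) + 21*d*cos(d) - 14*d - 4*sin(d)^2 + 21*sin(d) + 28*sin(2*d)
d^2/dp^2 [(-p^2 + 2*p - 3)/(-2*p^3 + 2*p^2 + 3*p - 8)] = 2*(4*p^6 - 24*p^5 + 114*p^4 - 234*p^3 + 222*p^2 - 186*p + 91)/(8*p^9 - 24*p^8 - 12*p^7 + 160*p^6 - 174*p^5 - 246*p^4 + 645*p^3 - 168*p^2 - 576*p + 512)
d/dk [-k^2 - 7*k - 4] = -2*k - 7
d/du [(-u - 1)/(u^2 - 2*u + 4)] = (-u^2 + 2*u + 2*(u - 1)*(u + 1) - 4)/(u^2 - 2*u + 4)^2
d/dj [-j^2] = -2*j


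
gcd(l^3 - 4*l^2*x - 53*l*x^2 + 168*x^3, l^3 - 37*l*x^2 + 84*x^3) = -l^2 - 4*l*x + 21*x^2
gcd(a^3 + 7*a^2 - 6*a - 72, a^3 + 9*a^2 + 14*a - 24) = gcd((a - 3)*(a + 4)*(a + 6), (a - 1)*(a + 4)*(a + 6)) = a^2 + 10*a + 24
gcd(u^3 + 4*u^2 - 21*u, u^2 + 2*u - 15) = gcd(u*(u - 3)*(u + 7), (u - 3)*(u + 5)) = u - 3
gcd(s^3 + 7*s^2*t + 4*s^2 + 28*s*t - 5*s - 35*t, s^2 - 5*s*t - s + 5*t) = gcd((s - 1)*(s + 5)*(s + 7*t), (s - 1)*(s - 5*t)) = s - 1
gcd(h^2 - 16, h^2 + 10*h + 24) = h + 4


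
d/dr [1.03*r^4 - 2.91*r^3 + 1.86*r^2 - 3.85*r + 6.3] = 4.12*r^3 - 8.73*r^2 + 3.72*r - 3.85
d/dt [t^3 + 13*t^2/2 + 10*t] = 3*t^2 + 13*t + 10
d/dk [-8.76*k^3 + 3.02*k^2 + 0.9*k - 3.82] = -26.28*k^2 + 6.04*k + 0.9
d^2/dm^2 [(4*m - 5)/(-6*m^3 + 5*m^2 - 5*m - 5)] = 2*(-432*m^5 + 1440*m^4 - 1180*m^3 + 1545*m^2 - 1125*m + 350)/(216*m^9 - 540*m^8 + 990*m^7 - 485*m^6 - 75*m^5 + 900*m^4 - 175*m^3 + 375*m + 125)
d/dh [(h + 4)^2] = 2*h + 8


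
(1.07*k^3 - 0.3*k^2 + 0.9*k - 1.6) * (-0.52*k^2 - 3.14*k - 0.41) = -0.5564*k^5 - 3.2038*k^4 + 0.0352999999999999*k^3 - 1.871*k^2 + 4.655*k + 0.656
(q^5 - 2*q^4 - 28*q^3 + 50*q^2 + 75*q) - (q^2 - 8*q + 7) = q^5 - 2*q^4 - 28*q^3 + 49*q^2 + 83*q - 7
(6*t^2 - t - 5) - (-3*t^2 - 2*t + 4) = 9*t^2 + t - 9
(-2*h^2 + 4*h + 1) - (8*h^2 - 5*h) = -10*h^2 + 9*h + 1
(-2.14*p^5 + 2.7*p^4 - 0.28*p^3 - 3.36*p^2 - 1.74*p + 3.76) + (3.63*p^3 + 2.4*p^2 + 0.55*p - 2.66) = -2.14*p^5 + 2.7*p^4 + 3.35*p^3 - 0.96*p^2 - 1.19*p + 1.1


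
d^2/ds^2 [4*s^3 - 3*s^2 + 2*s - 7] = 24*s - 6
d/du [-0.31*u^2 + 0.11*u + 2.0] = 0.11 - 0.62*u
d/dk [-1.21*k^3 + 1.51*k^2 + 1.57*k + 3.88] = -3.63*k^2 + 3.02*k + 1.57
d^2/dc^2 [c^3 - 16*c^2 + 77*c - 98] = 6*c - 32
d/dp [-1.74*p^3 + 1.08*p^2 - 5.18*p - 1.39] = -5.22*p^2 + 2.16*p - 5.18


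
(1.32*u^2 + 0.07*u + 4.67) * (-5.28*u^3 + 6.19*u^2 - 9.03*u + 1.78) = -6.9696*u^5 + 7.8012*u^4 - 36.1439*u^3 + 30.6248*u^2 - 42.0455*u + 8.3126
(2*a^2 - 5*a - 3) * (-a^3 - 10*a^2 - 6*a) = -2*a^5 - 15*a^4 + 41*a^3 + 60*a^2 + 18*a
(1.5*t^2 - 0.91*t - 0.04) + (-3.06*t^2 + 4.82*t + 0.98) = -1.56*t^2 + 3.91*t + 0.94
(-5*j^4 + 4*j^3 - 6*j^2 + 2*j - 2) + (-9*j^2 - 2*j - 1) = -5*j^4 + 4*j^3 - 15*j^2 - 3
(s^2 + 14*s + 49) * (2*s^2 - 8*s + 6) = 2*s^4 + 20*s^3 - 8*s^2 - 308*s + 294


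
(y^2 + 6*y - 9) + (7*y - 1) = y^2 + 13*y - 10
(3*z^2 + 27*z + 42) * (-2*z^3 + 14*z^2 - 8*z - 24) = -6*z^5 - 12*z^4 + 270*z^3 + 300*z^2 - 984*z - 1008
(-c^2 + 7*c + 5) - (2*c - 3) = -c^2 + 5*c + 8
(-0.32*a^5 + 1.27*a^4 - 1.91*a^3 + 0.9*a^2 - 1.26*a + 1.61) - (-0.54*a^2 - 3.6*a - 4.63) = -0.32*a^5 + 1.27*a^4 - 1.91*a^3 + 1.44*a^2 + 2.34*a + 6.24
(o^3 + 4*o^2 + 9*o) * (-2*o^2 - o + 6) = -2*o^5 - 9*o^4 - 16*o^3 + 15*o^2 + 54*o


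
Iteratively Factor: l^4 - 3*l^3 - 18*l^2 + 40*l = (l + 4)*(l^3 - 7*l^2 + 10*l) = (l - 2)*(l + 4)*(l^2 - 5*l) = (l - 5)*(l - 2)*(l + 4)*(l)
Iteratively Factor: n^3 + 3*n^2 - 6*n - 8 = (n + 4)*(n^2 - n - 2) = (n - 2)*(n + 4)*(n + 1)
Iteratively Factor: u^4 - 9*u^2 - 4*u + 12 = (u - 1)*(u^3 + u^2 - 8*u - 12) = (u - 3)*(u - 1)*(u^2 + 4*u + 4) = (u - 3)*(u - 1)*(u + 2)*(u + 2)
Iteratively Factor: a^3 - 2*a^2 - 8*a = (a - 4)*(a^2 + 2*a) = a*(a - 4)*(a + 2)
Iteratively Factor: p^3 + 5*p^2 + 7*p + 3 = (p + 1)*(p^2 + 4*p + 3) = (p + 1)^2*(p + 3)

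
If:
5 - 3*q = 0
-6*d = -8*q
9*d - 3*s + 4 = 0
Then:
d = 20/9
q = 5/3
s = 8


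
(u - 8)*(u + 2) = u^2 - 6*u - 16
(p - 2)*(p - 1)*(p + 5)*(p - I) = p^4 + 2*p^3 - I*p^3 - 13*p^2 - 2*I*p^2 + 10*p + 13*I*p - 10*I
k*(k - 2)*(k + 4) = k^3 + 2*k^2 - 8*k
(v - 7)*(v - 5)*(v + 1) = v^3 - 11*v^2 + 23*v + 35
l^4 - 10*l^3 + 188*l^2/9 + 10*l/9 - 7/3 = (l - 7)*(l - 3)*(l - 1/3)*(l + 1/3)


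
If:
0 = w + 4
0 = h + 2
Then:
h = -2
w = -4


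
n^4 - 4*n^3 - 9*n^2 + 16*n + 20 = (n - 5)*(n - 2)*(n + 1)*(n + 2)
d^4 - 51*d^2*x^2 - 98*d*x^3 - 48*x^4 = (d - 8*x)*(d + x)^2*(d + 6*x)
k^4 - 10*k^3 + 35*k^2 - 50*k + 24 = (k - 4)*(k - 3)*(k - 2)*(k - 1)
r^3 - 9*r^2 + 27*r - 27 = (r - 3)^3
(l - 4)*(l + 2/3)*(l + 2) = l^3 - 4*l^2/3 - 28*l/3 - 16/3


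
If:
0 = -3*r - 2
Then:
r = -2/3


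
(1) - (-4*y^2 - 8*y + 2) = 4*y^2 + 8*y - 1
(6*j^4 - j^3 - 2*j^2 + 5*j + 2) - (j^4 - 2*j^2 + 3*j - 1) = 5*j^4 - j^3 + 2*j + 3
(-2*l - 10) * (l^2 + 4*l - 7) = -2*l^3 - 18*l^2 - 26*l + 70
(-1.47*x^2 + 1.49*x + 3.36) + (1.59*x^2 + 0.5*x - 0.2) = 0.12*x^2 + 1.99*x + 3.16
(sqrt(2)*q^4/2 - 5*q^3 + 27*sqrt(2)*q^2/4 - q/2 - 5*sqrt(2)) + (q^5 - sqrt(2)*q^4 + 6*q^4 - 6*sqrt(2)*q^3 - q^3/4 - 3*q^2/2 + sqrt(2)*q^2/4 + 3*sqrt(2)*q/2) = q^5 - sqrt(2)*q^4/2 + 6*q^4 - 6*sqrt(2)*q^3 - 21*q^3/4 - 3*q^2/2 + 7*sqrt(2)*q^2 - q/2 + 3*sqrt(2)*q/2 - 5*sqrt(2)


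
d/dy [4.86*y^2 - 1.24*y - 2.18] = 9.72*y - 1.24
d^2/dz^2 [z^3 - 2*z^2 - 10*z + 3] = 6*z - 4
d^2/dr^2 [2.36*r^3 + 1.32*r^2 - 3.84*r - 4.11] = 14.16*r + 2.64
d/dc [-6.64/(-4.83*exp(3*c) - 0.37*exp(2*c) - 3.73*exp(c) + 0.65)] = (-96.2136*exp(2*c) - 4.9136*exp(c) - 24.7672)*exp(c)/(4.83*exp(3*c) + 0.37*exp(2*c) + 3.73*exp(c) - 0.65)^2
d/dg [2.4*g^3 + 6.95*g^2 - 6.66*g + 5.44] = 7.2*g^2 + 13.9*g - 6.66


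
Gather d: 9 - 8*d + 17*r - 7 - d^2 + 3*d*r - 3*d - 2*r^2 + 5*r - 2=-d^2 + d*(3*r - 11) - 2*r^2 + 22*r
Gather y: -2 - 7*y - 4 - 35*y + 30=24 - 42*y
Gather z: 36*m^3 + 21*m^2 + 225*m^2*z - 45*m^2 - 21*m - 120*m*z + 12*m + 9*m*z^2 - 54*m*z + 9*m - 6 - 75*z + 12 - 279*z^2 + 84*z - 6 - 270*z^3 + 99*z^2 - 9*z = 36*m^3 - 24*m^2 - 270*z^3 + z^2*(9*m - 180) + z*(225*m^2 - 174*m)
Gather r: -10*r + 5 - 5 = -10*r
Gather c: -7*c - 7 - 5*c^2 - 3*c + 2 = -5*c^2 - 10*c - 5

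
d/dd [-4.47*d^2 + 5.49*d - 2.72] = 5.49 - 8.94*d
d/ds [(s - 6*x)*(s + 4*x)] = 2*s - 2*x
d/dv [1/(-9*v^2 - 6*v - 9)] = 2*(3*v + 1)/(3*(3*v^2 + 2*v + 3)^2)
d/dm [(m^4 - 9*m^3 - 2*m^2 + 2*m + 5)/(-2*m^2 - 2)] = (-2*m^5 + 9*m^4 - 4*m^3 + 29*m^2 + 14*m - 2)/(2*(m^4 + 2*m^2 + 1))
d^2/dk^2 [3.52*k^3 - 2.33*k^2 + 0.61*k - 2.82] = 21.12*k - 4.66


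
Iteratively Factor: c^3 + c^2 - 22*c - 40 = (c - 5)*(c^2 + 6*c + 8) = (c - 5)*(c + 4)*(c + 2)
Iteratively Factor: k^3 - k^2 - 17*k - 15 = (k + 3)*(k^2 - 4*k - 5) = (k - 5)*(k + 3)*(k + 1)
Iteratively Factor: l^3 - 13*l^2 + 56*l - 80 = (l - 5)*(l^2 - 8*l + 16) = (l - 5)*(l - 4)*(l - 4)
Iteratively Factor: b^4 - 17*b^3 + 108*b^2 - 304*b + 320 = (b - 4)*(b^3 - 13*b^2 + 56*b - 80) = (b - 4)^2*(b^2 - 9*b + 20) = (b - 5)*(b - 4)^2*(b - 4)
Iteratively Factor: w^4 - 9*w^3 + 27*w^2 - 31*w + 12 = (w - 3)*(w^3 - 6*w^2 + 9*w - 4) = (w - 3)*(w - 1)*(w^2 - 5*w + 4) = (w - 3)*(w - 1)^2*(w - 4)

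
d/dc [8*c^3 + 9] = 24*c^2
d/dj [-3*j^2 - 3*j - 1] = -6*j - 3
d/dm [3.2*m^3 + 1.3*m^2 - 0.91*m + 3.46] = 9.6*m^2 + 2.6*m - 0.91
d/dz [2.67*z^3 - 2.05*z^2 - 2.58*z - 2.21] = 8.01*z^2 - 4.1*z - 2.58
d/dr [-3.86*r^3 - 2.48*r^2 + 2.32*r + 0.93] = -11.58*r^2 - 4.96*r + 2.32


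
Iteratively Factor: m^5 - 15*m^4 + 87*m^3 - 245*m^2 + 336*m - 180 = (m - 3)*(m^4 - 12*m^3 + 51*m^2 - 92*m + 60) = (m - 3)^2*(m^3 - 9*m^2 + 24*m - 20) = (m - 3)^2*(m - 2)*(m^2 - 7*m + 10) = (m - 5)*(m - 3)^2*(m - 2)*(m - 2)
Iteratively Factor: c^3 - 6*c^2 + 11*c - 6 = (c - 3)*(c^2 - 3*c + 2) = (c - 3)*(c - 1)*(c - 2)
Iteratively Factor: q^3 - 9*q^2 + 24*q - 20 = (q - 2)*(q^2 - 7*q + 10) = (q - 5)*(q - 2)*(q - 2)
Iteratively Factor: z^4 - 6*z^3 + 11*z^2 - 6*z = (z - 2)*(z^3 - 4*z^2 + 3*z) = (z - 2)*(z - 1)*(z^2 - 3*z) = z*(z - 2)*(z - 1)*(z - 3)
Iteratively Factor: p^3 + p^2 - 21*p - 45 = (p + 3)*(p^2 - 2*p - 15) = (p + 3)^2*(p - 5)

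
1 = 1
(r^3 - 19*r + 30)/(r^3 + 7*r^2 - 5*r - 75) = (r - 2)/(r + 5)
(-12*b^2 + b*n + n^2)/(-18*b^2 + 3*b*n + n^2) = (4*b + n)/(6*b + n)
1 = 1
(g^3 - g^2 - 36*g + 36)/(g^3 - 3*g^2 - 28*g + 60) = (g^2 + 5*g - 6)/(g^2 + 3*g - 10)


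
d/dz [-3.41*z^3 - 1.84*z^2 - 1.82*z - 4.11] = -10.23*z^2 - 3.68*z - 1.82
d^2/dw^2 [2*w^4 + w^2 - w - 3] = 24*w^2 + 2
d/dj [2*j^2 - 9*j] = 4*j - 9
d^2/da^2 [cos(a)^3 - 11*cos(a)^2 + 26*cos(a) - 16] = -107*cos(a)/4 + 22*cos(2*a) - 9*cos(3*a)/4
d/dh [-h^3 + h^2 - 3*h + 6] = -3*h^2 + 2*h - 3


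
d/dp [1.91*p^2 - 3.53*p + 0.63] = 3.82*p - 3.53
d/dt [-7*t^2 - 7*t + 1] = -14*t - 7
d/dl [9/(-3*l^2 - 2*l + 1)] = 18*(3*l + 1)/(3*l^2 + 2*l - 1)^2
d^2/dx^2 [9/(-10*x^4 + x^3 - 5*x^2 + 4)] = 18*(-x^2*(40*x^2 - 3*x + 10)^2 + (60*x^2 - 3*x + 5)*(10*x^4 - x^3 + 5*x^2 - 4))/(10*x^4 - x^3 + 5*x^2 - 4)^3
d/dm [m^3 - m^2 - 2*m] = 3*m^2 - 2*m - 2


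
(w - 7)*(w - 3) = w^2 - 10*w + 21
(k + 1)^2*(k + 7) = k^3 + 9*k^2 + 15*k + 7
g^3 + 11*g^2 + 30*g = g*(g + 5)*(g + 6)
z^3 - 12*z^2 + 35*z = z*(z - 7)*(z - 5)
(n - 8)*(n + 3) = n^2 - 5*n - 24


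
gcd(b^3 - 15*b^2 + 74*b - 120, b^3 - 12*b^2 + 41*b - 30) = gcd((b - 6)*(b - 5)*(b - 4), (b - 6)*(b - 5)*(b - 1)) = b^2 - 11*b + 30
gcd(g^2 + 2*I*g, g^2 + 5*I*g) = g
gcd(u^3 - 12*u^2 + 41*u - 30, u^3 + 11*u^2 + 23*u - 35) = u - 1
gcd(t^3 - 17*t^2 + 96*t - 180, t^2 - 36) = t - 6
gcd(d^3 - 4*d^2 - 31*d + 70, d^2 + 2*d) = 1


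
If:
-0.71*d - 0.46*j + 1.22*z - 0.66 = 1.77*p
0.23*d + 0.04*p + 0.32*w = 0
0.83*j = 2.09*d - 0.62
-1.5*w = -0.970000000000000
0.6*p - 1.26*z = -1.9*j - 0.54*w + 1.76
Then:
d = -0.32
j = -1.56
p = -3.32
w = 0.65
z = -5.05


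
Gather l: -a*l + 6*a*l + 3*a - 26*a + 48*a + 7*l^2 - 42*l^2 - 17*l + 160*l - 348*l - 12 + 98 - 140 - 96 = 25*a - 35*l^2 + l*(5*a - 205) - 150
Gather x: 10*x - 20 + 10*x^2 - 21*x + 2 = 10*x^2 - 11*x - 18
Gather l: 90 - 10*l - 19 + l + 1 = 72 - 9*l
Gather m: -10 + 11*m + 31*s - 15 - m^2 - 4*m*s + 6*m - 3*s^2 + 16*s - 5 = -m^2 + m*(17 - 4*s) - 3*s^2 + 47*s - 30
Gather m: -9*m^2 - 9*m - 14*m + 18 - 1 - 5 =-9*m^2 - 23*m + 12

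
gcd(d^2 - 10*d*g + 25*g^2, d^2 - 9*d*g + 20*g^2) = d - 5*g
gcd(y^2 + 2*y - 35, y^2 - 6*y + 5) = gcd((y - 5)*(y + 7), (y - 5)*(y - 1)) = y - 5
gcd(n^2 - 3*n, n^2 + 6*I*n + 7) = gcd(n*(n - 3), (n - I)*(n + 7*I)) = 1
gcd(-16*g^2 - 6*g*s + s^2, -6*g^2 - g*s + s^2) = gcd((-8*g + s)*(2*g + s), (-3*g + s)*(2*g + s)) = 2*g + s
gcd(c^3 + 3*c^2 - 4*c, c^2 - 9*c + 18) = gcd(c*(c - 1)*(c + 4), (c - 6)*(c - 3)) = 1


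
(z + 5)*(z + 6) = z^2 + 11*z + 30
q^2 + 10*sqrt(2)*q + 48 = (q + 4*sqrt(2))*(q + 6*sqrt(2))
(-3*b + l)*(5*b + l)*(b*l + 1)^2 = -15*b^4*l^2 + 2*b^3*l^3 - 30*b^3*l + b^2*l^4 + 4*b^2*l^2 - 15*b^2 + 2*b*l^3 + 2*b*l + l^2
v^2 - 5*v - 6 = (v - 6)*(v + 1)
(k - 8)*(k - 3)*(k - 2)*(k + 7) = k^4 - 6*k^3 - 45*k^2 + 274*k - 336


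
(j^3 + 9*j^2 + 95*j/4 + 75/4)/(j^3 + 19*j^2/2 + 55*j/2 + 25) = (j + 3/2)/(j + 2)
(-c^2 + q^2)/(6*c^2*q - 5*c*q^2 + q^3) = (-c^2 + q^2)/(q*(6*c^2 - 5*c*q + q^2))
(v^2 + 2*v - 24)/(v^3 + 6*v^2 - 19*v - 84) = (v + 6)/(v^2 + 10*v + 21)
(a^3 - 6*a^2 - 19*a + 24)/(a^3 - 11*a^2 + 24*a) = (a^2 + 2*a - 3)/(a*(a - 3))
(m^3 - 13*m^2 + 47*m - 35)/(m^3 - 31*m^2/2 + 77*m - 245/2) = 2*(m - 1)/(2*m - 7)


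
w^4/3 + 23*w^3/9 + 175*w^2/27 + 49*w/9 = w*(w/3 + 1)*(w + 7/3)^2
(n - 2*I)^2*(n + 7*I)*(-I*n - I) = -I*n^4 + 3*n^3 - I*n^3 + 3*n^2 - 24*I*n^2 - 28*n - 24*I*n - 28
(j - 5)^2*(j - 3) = j^3 - 13*j^2 + 55*j - 75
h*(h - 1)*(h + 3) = h^3 + 2*h^2 - 3*h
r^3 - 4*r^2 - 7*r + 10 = (r - 5)*(r - 1)*(r + 2)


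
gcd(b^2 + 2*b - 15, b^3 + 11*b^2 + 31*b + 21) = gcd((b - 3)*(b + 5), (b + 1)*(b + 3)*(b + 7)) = 1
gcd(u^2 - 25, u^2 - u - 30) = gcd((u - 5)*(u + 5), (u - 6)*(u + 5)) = u + 5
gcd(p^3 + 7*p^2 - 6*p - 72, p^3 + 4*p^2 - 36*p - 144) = p^2 + 10*p + 24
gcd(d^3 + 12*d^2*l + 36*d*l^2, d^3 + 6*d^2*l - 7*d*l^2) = d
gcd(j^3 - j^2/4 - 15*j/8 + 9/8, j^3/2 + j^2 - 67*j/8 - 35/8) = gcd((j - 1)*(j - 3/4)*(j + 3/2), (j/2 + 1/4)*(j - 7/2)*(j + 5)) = 1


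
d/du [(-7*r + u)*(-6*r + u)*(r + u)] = 29*r^2 - 24*r*u + 3*u^2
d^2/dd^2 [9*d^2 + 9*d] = 18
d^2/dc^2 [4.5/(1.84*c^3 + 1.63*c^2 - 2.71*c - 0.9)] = (-(49.68*c + 14.67)*(1.84*c^3 + 1.63*c^2 - 2.71*c - 0.9) + 4.5*(5.52*c^2 + 3.26*c - 2.71)*(11.04*c^2 + 6.52*c - 5.42))/(1.84*c^3 + 1.63*c^2 - 2.71*c - 0.9)^3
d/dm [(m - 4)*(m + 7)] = 2*m + 3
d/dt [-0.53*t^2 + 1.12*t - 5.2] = 1.12 - 1.06*t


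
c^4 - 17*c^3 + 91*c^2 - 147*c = c*(c - 7)^2*(c - 3)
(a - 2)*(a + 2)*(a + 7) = a^3 + 7*a^2 - 4*a - 28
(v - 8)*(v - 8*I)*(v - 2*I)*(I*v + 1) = I*v^4 + 11*v^3 - 8*I*v^3 - 88*v^2 - 26*I*v^2 - 16*v + 208*I*v + 128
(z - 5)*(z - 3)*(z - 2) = z^3 - 10*z^2 + 31*z - 30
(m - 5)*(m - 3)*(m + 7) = m^3 - m^2 - 41*m + 105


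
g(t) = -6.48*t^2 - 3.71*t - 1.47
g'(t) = -12.96*t - 3.71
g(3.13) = -76.57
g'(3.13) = -44.27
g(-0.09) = -1.19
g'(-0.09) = -2.54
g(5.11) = -189.63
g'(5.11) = -69.94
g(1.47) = -20.93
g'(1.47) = -22.76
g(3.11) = -75.68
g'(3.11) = -44.02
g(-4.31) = -105.85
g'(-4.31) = 52.15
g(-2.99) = -48.31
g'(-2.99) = 35.04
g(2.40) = -47.70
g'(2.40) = -34.81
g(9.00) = -559.74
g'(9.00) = -120.35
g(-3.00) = -48.66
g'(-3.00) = 35.17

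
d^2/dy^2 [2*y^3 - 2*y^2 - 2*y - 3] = 12*y - 4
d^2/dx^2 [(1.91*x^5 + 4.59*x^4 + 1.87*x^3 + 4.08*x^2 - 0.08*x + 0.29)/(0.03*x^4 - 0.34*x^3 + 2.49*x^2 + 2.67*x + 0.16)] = (6.93889390390723e-18*x^11 + 1.11022302462516e-16*x^10 + 0.253239999999996*x^9 - 12.655188*x^8 + 55.03914*x^7 + 268.9876*x^6 + 367.55205*x^5 + 255.991104*x^4 + 1.41586599999999*x^3 + 5.59007400000002*x^2 + 12.141162*x + 4.180938)/(2.7e-5*x^12 - 0.000918*x^11 + 0.017127*x^10 - 0.184483*x^9 + 1.258569*x^8 - 4.211244*x^7 + 2.644518*x^6 + 41.655483*x^5 + 55.359747*x^4 + 25.390419*x^3 + 3.613104*x^2 + 0.205056*x + 0.004096)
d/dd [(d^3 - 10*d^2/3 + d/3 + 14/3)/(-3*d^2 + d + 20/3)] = (-27*d^4 + 18*d^3 + 159*d^2 - 148*d - 22)/(81*d^4 - 54*d^3 - 351*d^2 + 120*d + 400)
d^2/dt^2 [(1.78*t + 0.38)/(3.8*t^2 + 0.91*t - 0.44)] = ((1.78*t + 0.38)*(7.6*t + 0.91)*(15.2*t + 1.82) - (40.584*t + 6.1276)*(3.8*t^2 + 0.91*t - 0.44))/(3.8*t^2 + 0.91*t - 0.44)^3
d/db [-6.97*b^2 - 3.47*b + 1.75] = -13.94*b - 3.47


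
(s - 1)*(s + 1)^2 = s^3 + s^2 - s - 1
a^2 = a^2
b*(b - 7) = b^2 - 7*b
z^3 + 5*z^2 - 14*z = z*(z - 2)*(z + 7)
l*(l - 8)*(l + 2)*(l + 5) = l^4 - l^3 - 46*l^2 - 80*l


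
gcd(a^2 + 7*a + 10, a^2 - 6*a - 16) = a + 2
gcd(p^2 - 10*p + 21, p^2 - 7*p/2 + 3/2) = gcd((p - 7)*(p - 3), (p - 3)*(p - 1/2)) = p - 3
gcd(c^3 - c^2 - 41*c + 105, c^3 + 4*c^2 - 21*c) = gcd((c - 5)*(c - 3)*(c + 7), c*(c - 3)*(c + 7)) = c^2 + 4*c - 21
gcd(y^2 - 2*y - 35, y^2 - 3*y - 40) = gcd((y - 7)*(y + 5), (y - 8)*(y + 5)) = y + 5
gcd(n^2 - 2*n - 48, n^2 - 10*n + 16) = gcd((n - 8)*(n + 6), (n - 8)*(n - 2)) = n - 8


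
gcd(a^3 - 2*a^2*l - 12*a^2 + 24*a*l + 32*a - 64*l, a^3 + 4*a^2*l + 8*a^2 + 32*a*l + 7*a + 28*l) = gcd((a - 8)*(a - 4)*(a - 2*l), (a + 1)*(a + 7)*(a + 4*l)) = 1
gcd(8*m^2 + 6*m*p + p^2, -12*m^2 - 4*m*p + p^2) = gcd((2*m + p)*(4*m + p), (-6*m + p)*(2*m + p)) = 2*m + p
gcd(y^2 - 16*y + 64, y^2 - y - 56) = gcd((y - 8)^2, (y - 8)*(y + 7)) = y - 8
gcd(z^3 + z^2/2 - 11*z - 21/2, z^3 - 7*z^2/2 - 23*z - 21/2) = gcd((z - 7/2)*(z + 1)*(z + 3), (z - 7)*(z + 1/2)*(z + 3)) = z + 3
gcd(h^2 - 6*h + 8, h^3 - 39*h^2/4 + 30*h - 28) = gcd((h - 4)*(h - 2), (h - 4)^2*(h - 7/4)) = h - 4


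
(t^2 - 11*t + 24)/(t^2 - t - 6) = (t - 8)/(t + 2)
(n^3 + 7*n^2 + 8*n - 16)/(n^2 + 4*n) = n + 3 - 4/n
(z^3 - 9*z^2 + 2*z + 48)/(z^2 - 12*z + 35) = (z^3 - 9*z^2 + 2*z + 48)/(z^2 - 12*z + 35)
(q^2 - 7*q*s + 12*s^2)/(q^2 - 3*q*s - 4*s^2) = (q - 3*s)/(q + s)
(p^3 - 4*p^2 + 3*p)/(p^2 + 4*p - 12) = p*(p^2 - 4*p + 3)/(p^2 + 4*p - 12)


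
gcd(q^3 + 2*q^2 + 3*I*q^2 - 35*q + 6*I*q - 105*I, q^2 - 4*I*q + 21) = q + 3*I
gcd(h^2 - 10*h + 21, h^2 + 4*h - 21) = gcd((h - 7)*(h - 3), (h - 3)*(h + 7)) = h - 3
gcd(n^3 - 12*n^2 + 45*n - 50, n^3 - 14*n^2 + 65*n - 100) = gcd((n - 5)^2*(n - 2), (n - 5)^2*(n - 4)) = n^2 - 10*n + 25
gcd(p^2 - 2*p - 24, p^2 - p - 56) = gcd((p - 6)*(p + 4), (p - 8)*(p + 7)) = 1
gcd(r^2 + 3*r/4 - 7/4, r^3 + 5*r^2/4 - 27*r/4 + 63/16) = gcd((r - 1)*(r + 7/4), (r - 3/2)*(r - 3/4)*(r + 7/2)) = 1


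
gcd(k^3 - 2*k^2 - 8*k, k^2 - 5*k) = k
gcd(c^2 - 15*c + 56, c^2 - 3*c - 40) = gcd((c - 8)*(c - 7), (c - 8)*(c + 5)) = c - 8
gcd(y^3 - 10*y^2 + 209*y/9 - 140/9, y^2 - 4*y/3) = y - 4/3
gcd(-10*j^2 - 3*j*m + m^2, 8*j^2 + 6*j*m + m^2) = 2*j + m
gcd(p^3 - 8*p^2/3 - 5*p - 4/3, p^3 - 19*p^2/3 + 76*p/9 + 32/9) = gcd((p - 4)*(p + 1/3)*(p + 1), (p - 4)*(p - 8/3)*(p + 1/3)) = p^2 - 11*p/3 - 4/3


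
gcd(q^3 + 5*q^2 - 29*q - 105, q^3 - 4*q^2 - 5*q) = q - 5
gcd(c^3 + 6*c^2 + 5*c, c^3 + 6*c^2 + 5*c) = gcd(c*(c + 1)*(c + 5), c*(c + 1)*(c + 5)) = c^3 + 6*c^2 + 5*c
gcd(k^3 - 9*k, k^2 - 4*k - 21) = k + 3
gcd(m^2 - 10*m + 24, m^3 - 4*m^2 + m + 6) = 1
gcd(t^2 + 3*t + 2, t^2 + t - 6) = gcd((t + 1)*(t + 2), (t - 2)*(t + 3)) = 1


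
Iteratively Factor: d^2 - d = (d - 1)*(d)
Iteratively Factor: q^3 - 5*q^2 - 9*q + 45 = (q - 3)*(q^2 - 2*q - 15) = (q - 3)*(q + 3)*(q - 5)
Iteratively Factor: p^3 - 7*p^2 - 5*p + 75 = (p - 5)*(p^2 - 2*p - 15) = (p - 5)*(p + 3)*(p - 5)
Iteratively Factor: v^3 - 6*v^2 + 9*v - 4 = (v - 1)*(v^2 - 5*v + 4) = (v - 1)^2*(v - 4)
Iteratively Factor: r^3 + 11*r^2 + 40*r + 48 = (r + 4)*(r^2 + 7*r + 12) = (r + 3)*(r + 4)*(r + 4)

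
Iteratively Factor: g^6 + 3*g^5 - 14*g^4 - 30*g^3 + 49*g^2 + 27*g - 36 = (g + 4)*(g^5 - g^4 - 10*g^3 + 10*g^2 + 9*g - 9) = (g - 1)*(g + 4)*(g^4 - 10*g^2 + 9) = (g - 3)*(g - 1)*(g + 4)*(g^3 + 3*g^2 - g - 3) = (g - 3)*(g - 1)^2*(g + 4)*(g^2 + 4*g + 3) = (g - 3)*(g - 1)^2*(g + 1)*(g + 4)*(g + 3)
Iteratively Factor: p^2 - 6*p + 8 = (p - 4)*(p - 2)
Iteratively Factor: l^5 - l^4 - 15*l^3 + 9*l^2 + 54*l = (l)*(l^4 - l^3 - 15*l^2 + 9*l + 54) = l*(l - 3)*(l^3 + 2*l^2 - 9*l - 18) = l*(l - 3)*(l + 2)*(l^2 - 9) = l*(l - 3)^2*(l + 2)*(l + 3)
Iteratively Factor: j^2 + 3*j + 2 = (j + 2)*(j + 1)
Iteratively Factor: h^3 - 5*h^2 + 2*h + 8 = (h - 2)*(h^2 - 3*h - 4) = (h - 4)*(h - 2)*(h + 1)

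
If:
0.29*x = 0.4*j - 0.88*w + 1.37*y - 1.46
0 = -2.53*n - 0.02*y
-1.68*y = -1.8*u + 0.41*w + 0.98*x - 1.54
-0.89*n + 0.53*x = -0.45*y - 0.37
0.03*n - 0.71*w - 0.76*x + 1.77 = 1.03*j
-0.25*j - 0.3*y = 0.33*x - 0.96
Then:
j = 5.10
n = 0.04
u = -5.89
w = -9.23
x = 4.04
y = -5.50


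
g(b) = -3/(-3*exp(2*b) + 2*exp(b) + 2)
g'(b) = -3*(6*exp(2*b) - 2*exp(b))/(-3*exp(2*b) + 2*exp(b) + 2)^2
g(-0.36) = -1.55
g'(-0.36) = -1.22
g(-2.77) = -1.42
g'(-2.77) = 0.07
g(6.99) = 0.00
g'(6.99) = -0.00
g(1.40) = 0.08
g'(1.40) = -0.18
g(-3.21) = -1.45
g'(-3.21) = 0.05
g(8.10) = 0.00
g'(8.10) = -0.00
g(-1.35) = -1.29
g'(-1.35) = 0.06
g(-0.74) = -1.32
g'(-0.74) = -0.24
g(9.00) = 0.00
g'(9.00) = 0.00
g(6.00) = 0.00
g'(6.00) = 0.00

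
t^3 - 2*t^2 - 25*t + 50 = (t - 5)*(t - 2)*(t + 5)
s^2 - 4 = (s - 2)*(s + 2)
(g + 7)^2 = g^2 + 14*g + 49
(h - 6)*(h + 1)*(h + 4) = h^3 - h^2 - 26*h - 24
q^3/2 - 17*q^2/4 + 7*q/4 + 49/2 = (q/2 + 1)*(q - 7)*(q - 7/2)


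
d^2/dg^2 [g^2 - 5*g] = 2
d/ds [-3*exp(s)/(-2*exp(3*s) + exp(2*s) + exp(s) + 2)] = 3*((-6*exp(2*s) + 2*exp(s) + 1)*exp(s) + 2*exp(3*s) - exp(2*s) - exp(s) - 2)*exp(s)/(-2*exp(3*s) + exp(2*s) + exp(s) + 2)^2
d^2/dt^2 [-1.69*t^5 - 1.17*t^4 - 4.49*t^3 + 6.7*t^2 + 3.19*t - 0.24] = -33.8*t^3 - 14.04*t^2 - 26.94*t + 13.4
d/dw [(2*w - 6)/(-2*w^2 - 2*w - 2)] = (-w^2 - w + (w - 3)*(2*w + 1) - 1)/(w^2 + w + 1)^2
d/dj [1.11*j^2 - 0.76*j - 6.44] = 2.22*j - 0.76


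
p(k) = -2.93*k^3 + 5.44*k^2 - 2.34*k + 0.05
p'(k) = -8.79*k^2 + 10.88*k - 2.34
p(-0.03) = 0.13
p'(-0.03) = -2.67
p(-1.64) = 31.44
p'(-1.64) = -43.82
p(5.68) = -374.66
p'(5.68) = -224.13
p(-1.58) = 28.88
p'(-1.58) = -41.47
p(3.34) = -56.25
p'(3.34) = -64.06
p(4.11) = -121.09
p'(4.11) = -106.10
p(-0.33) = 1.52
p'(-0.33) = -6.89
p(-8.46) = 2183.30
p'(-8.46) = -723.50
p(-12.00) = 5874.53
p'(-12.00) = -1398.66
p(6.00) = -451.03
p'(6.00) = -253.50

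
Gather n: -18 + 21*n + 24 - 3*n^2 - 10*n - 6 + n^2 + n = -2*n^2 + 12*n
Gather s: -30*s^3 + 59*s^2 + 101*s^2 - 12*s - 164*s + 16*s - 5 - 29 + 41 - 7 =-30*s^3 + 160*s^2 - 160*s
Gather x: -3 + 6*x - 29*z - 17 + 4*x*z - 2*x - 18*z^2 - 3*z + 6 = x*(4*z + 4) - 18*z^2 - 32*z - 14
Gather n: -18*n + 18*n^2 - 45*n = 18*n^2 - 63*n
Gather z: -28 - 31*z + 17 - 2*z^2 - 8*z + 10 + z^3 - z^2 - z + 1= z^3 - 3*z^2 - 40*z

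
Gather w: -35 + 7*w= 7*w - 35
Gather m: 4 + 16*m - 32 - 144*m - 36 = -128*m - 64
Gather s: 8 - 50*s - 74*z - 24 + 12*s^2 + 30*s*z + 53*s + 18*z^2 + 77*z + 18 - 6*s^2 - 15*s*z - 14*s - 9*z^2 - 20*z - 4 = 6*s^2 + s*(15*z - 11) + 9*z^2 - 17*z - 2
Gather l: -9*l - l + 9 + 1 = 10 - 10*l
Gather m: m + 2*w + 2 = m + 2*w + 2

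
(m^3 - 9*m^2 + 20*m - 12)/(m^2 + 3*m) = (m^3 - 9*m^2 + 20*m - 12)/(m*(m + 3))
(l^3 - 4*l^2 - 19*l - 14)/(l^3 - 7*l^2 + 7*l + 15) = (l^2 - 5*l - 14)/(l^2 - 8*l + 15)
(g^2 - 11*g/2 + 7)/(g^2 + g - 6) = (g - 7/2)/(g + 3)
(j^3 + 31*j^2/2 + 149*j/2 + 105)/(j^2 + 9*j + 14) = (j^2 + 17*j/2 + 15)/(j + 2)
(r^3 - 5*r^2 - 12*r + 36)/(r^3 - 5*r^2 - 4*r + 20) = (r^2 - 3*r - 18)/(r^2 - 3*r - 10)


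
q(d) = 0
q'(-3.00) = 0.00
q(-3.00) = 0.00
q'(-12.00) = 0.00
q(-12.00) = 0.00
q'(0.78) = 0.00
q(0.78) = 0.00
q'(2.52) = 0.00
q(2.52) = 0.00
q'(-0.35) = 0.00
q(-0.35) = 0.00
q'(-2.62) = 0.00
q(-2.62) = 0.00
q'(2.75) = 0.00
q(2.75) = 0.00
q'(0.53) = 0.00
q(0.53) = 0.00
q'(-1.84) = 0.00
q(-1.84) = 0.00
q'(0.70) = 0.00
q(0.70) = 0.00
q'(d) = 0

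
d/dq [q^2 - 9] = 2*q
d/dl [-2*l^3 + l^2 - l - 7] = -6*l^2 + 2*l - 1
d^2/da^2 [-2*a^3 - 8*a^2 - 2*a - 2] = -12*a - 16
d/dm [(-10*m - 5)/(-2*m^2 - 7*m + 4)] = 5*(-4*m^2 - 4*m - 15)/(4*m^4 + 28*m^3 + 33*m^2 - 56*m + 16)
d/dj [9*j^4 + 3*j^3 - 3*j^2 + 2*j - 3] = 36*j^3 + 9*j^2 - 6*j + 2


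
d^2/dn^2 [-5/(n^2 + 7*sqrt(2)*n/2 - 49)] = 20*(4*n^2 + 14*sqrt(2)*n - (4*n + 7*sqrt(2))^2 - 196)/(2*n^2 + 7*sqrt(2)*n - 98)^3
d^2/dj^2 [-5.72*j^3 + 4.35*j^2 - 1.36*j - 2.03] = 8.7 - 34.32*j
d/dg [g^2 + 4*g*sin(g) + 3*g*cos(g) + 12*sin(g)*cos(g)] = -3*g*sin(g) + 4*g*cos(g) + 2*g + 4*sin(g) + 3*cos(g) + 12*cos(2*g)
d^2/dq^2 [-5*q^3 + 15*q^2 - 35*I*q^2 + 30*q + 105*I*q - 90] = -30*q + 30 - 70*I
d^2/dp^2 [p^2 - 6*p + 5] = 2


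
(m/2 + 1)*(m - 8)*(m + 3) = m^3/2 - 3*m^2/2 - 17*m - 24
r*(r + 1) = r^2 + r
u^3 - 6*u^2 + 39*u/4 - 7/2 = (u - 7/2)*(u - 2)*(u - 1/2)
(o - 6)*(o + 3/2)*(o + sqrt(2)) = o^3 - 9*o^2/2 + sqrt(2)*o^2 - 9*o - 9*sqrt(2)*o/2 - 9*sqrt(2)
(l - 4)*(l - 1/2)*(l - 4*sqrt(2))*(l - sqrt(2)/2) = l^4 - 9*sqrt(2)*l^3/2 - 9*l^3/2 + 6*l^2 + 81*sqrt(2)*l^2/4 - 18*l - 9*sqrt(2)*l + 8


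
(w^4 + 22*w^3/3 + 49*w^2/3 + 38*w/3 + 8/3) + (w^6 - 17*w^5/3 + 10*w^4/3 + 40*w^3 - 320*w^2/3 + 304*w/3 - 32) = w^6 - 17*w^5/3 + 13*w^4/3 + 142*w^3/3 - 271*w^2/3 + 114*w - 88/3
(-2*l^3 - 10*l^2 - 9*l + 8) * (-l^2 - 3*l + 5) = 2*l^5 + 16*l^4 + 29*l^3 - 31*l^2 - 69*l + 40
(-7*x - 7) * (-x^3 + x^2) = 7*x^4 - 7*x^2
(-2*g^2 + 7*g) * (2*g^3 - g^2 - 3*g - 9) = -4*g^5 + 16*g^4 - g^3 - 3*g^2 - 63*g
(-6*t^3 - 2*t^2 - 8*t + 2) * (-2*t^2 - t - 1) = 12*t^5 + 10*t^4 + 24*t^3 + 6*t^2 + 6*t - 2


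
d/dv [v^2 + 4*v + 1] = 2*v + 4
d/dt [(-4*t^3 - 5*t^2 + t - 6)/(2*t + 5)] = (-16*t^3 - 70*t^2 - 50*t + 17)/(4*t^2 + 20*t + 25)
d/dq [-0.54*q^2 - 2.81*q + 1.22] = -1.08*q - 2.81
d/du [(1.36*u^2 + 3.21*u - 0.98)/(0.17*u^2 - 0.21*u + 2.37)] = (-0.8313*u^2 + 6.7796*u + 7.4019)/(0.0289*u^4 - 0.0714*u^3 + 0.8499*u^2 - 0.9954*u + 5.6169)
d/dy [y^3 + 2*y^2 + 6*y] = 3*y^2 + 4*y + 6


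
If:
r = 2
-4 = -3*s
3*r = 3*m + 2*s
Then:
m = 10/9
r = 2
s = 4/3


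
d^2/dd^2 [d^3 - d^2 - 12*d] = 6*d - 2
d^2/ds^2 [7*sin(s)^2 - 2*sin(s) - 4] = 2*sin(s) + 14*cos(2*s)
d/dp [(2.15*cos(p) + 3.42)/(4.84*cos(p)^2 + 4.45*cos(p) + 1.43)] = (10.406*cos(p)^2 + 33.1056*cos(p) + 12.1445)*sin(p)/(23.4256*cos(p)^4 + 43.076*cos(p)^3 + 33.6449*cos(p)^2 + 12.727*cos(p) + 2.0449)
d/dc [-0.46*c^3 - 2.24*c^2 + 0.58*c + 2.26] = -1.38*c^2 - 4.48*c + 0.58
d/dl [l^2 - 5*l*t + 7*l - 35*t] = 2*l - 5*t + 7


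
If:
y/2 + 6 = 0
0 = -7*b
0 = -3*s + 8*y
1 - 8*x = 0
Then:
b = 0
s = -32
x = 1/8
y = -12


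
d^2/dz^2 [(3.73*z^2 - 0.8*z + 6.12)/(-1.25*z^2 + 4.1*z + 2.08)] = (-35.7325*z^3 - 115.563*z^2 + 200.67*z - 283.498144)/(1.953125*z^6 - 19.21875*z^5 + 53.2875*z^4 - 4.96099999999998*z^3 - 88.6704*z^2 - 53.21472*z - 8.998912)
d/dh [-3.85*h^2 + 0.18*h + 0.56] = 0.18 - 7.7*h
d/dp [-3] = 0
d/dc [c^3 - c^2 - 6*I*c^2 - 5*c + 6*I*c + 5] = 3*c^2 - 2*c - 12*I*c - 5 + 6*I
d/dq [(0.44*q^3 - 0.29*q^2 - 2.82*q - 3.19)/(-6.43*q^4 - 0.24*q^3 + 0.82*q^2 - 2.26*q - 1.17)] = (2.8292*q^6 - 3.7294*q^5 - 54.1066*q^4 - 85.3892*q^3 - 0.8734*q^2 + 5.9102*q - 3.91)/(41.3449*q^8 + 3.0864*q^7 - 10.4876*q^6 + 28.67*q^5 + 16.8034*q^4 - 3.1448*q^3 + 3.1888*q^2 + 5.2884*q + 1.3689)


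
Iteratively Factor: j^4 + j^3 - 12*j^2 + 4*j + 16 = (j - 2)*(j^3 + 3*j^2 - 6*j - 8) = (j - 2)^2*(j^2 + 5*j + 4) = (j - 2)^2*(j + 4)*(j + 1)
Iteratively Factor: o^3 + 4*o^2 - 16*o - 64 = (o + 4)*(o^2 - 16) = (o + 4)^2*(o - 4)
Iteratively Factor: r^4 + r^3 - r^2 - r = (r + 1)*(r^3 - r) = (r - 1)*(r + 1)*(r^2 + r) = (r - 1)*(r + 1)^2*(r)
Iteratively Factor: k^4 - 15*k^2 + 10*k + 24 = (k - 3)*(k^3 + 3*k^2 - 6*k - 8) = (k - 3)*(k + 4)*(k^2 - k - 2) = (k - 3)*(k - 2)*(k + 4)*(k + 1)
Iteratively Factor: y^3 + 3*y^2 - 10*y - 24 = (y + 4)*(y^2 - y - 6) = (y - 3)*(y + 4)*(y + 2)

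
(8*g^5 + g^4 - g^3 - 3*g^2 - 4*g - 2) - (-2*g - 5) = 8*g^5 + g^4 - g^3 - 3*g^2 - 2*g + 3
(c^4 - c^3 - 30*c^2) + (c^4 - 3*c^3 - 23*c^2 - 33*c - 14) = 2*c^4 - 4*c^3 - 53*c^2 - 33*c - 14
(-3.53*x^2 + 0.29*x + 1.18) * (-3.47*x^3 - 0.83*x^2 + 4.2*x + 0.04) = 12.2491*x^5 + 1.9236*x^4 - 19.1613*x^3 + 0.0974*x^2 + 4.9676*x + 0.0472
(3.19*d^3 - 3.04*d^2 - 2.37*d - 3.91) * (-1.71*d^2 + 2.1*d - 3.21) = -5.4549*d^5 + 11.8974*d^4 - 12.5712*d^3 + 11.4675*d^2 - 0.6033*d + 12.5511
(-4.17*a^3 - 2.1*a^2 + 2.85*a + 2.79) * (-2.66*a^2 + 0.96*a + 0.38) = 11.0922*a^5 + 1.5828*a^4 - 11.1816*a^3 - 5.4834*a^2 + 3.7614*a + 1.0602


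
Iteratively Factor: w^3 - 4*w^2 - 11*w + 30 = (w + 3)*(w^2 - 7*w + 10) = (w - 2)*(w + 3)*(w - 5)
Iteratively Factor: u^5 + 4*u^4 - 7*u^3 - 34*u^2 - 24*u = (u + 4)*(u^4 - 7*u^2 - 6*u) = u*(u + 4)*(u^3 - 7*u - 6) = u*(u - 3)*(u + 4)*(u^2 + 3*u + 2) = u*(u - 3)*(u + 1)*(u + 4)*(u + 2)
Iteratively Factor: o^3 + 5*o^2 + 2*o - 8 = (o - 1)*(o^2 + 6*o + 8) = (o - 1)*(o + 2)*(o + 4)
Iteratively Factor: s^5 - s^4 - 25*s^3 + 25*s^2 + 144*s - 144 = (s + 4)*(s^4 - 5*s^3 - 5*s^2 + 45*s - 36) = (s - 3)*(s + 4)*(s^3 - 2*s^2 - 11*s + 12) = (s - 3)*(s + 3)*(s + 4)*(s^2 - 5*s + 4) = (s - 3)*(s - 1)*(s + 3)*(s + 4)*(s - 4)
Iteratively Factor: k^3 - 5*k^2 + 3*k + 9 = (k - 3)*(k^2 - 2*k - 3) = (k - 3)^2*(k + 1)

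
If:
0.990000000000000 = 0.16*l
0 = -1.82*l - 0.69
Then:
No Solution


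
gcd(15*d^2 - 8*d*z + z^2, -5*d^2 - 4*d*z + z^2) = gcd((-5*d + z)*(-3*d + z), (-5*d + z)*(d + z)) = -5*d + z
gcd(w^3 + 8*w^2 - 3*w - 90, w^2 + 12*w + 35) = w + 5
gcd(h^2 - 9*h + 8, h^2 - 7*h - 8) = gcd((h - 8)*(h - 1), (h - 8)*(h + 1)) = h - 8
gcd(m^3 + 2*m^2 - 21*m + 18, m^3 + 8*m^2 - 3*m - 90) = m^2 + 3*m - 18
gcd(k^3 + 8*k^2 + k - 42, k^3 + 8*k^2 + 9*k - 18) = k + 3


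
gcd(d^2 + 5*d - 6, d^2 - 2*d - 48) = d + 6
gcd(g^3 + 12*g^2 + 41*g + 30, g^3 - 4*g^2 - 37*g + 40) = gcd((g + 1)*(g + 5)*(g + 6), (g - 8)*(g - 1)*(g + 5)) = g + 5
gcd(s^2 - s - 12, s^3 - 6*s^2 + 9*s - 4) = s - 4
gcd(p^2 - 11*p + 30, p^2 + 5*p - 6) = 1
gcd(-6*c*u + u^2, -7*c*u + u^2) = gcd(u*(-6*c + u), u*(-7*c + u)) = u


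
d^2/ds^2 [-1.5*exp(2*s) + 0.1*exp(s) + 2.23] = (0.1 - 6.0*exp(s))*exp(s)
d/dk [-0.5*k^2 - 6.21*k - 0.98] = -1.0*k - 6.21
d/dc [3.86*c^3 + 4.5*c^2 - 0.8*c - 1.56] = 11.58*c^2 + 9.0*c - 0.8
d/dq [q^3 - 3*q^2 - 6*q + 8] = 3*q^2 - 6*q - 6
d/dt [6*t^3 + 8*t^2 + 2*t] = 18*t^2 + 16*t + 2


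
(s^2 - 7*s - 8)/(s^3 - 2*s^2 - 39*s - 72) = (s + 1)/(s^2 + 6*s + 9)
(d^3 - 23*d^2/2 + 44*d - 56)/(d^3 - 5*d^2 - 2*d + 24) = (d^2 - 15*d/2 + 14)/(d^2 - d - 6)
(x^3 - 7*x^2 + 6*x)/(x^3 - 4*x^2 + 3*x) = (x - 6)/(x - 3)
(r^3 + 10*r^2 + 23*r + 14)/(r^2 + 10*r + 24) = (r^3 + 10*r^2 + 23*r + 14)/(r^2 + 10*r + 24)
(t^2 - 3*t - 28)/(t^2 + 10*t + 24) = (t - 7)/(t + 6)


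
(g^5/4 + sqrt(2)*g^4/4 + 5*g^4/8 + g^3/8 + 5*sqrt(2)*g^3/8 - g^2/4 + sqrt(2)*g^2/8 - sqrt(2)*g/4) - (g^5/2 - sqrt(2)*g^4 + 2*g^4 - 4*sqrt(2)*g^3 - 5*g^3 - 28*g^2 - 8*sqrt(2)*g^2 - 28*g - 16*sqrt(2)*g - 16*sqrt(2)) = -g^5/4 - 11*g^4/8 + 5*sqrt(2)*g^4/4 + 41*g^3/8 + 37*sqrt(2)*g^3/8 + 65*sqrt(2)*g^2/8 + 111*g^2/4 + 63*sqrt(2)*g/4 + 28*g + 16*sqrt(2)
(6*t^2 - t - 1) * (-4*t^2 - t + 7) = -24*t^4 - 2*t^3 + 47*t^2 - 6*t - 7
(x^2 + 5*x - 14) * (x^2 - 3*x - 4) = x^4 + 2*x^3 - 33*x^2 + 22*x + 56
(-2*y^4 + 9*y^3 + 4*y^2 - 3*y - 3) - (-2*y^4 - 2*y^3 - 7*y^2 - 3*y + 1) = 11*y^3 + 11*y^2 - 4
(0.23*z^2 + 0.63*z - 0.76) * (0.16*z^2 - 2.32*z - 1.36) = 0.0368*z^4 - 0.4328*z^3 - 1.896*z^2 + 0.9064*z + 1.0336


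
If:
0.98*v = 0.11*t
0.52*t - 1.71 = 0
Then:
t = 3.29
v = 0.37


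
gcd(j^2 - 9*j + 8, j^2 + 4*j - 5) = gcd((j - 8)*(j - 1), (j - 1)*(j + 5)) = j - 1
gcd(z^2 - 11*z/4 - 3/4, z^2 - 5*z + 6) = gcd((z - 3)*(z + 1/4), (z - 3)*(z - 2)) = z - 3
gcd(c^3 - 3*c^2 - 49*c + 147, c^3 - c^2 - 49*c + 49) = c^2 - 49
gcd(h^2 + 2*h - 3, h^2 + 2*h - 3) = h^2 + 2*h - 3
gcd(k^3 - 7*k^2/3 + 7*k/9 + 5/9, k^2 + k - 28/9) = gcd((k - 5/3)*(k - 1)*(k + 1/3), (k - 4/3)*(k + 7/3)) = 1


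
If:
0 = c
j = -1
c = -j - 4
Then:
No Solution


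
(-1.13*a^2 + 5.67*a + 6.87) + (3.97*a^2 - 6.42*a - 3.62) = 2.84*a^2 - 0.75*a + 3.25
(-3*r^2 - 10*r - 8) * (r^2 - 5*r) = -3*r^4 + 5*r^3 + 42*r^2 + 40*r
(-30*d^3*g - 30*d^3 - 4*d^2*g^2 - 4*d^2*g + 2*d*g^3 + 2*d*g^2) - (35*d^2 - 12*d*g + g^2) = -30*d^3*g - 30*d^3 - 4*d^2*g^2 - 4*d^2*g - 35*d^2 + 2*d*g^3 + 2*d*g^2 + 12*d*g - g^2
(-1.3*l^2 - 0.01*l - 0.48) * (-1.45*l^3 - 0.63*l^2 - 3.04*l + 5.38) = 1.885*l^5 + 0.8335*l^4 + 4.6543*l^3 - 6.6612*l^2 + 1.4054*l - 2.5824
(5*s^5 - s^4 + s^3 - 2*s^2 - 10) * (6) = 30*s^5 - 6*s^4 + 6*s^3 - 12*s^2 - 60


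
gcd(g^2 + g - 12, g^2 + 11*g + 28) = g + 4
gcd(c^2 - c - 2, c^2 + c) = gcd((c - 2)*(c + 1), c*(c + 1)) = c + 1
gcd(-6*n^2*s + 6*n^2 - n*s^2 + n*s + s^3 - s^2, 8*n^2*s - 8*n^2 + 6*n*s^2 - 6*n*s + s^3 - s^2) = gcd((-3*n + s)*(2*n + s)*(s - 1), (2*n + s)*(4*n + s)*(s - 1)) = 2*n*s - 2*n + s^2 - s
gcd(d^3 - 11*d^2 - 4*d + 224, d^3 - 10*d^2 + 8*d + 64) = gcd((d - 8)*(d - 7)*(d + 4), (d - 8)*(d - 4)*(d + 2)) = d - 8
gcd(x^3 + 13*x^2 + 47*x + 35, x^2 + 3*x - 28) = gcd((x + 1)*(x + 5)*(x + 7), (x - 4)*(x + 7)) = x + 7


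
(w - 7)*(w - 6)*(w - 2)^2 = w^4 - 17*w^3 + 98*w^2 - 220*w + 168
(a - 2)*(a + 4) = a^2 + 2*a - 8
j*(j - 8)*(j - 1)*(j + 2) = j^4 - 7*j^3 - 10*j^2 + 16*j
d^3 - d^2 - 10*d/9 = d*(d - 5/3)*(d + 2/3)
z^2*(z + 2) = z^3 + 2*z^2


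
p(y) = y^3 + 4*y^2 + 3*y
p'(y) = 3*y^2 + 8*y + 3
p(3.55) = 105.80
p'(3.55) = 69.21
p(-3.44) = -3.69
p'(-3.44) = 10.98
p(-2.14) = 2.10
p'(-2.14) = -0.38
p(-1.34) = 0.76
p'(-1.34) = -2.33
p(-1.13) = 0.27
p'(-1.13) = -2.21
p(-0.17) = -0.40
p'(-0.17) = 1.73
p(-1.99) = 1.99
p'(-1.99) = -1.04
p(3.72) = 117.99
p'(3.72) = 74.28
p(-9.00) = -432.00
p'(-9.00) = 174.00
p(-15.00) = -2520.00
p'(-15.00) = 558.00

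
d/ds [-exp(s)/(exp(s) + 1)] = -1/(4*cosh(s/2)^2)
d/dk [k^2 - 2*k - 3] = 2*k - 2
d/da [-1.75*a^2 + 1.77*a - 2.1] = 1.77 - 3.5*a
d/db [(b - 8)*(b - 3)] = 2*b - 11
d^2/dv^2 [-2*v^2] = -4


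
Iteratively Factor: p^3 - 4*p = (p - 2)*(p^2 + 2*p) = (p - 2)*(p + 2)*(p)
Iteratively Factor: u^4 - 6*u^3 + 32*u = (u)*(u^3 - 6*u^2 + 32) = u*(u - 4)*(u^2 - 2*u - 8) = u*(u - 4)^2*(u + 2)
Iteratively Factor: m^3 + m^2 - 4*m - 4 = (m - 2)*(m^2 + 3*m + 2) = (m - 2)*(m + 1)*(m + 2)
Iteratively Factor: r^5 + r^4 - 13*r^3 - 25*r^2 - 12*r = (r + 1)*(r^4 - 13*r^2 - 12*r) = (r + 1)^2*(r^3 - r^2 - 12*r) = (r - 4)*(r + 1)^2*(r^2 + 3*r) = r*(r - 4)*(r + 1)^2*(r + 3)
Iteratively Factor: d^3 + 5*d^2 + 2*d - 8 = (d - 1)*(d^2 + 6*d + 8) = (d - 1)*(d + 4)*(d + 2)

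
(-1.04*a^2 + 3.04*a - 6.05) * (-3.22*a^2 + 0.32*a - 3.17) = 3.3488*a^4 - 10.1216*a^3 + 23.7506*a^2 - 11.5728*a + 19.1785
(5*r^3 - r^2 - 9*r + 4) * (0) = 0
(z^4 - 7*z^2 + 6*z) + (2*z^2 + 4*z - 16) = z^4 - 5*z^2 + 10*z - 16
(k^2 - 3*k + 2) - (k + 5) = k^2 - 4*k - 3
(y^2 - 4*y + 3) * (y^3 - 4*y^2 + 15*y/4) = y^5 - 8*y^4 + 91*y^3/4 - 27*y^2 + 45*y/4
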